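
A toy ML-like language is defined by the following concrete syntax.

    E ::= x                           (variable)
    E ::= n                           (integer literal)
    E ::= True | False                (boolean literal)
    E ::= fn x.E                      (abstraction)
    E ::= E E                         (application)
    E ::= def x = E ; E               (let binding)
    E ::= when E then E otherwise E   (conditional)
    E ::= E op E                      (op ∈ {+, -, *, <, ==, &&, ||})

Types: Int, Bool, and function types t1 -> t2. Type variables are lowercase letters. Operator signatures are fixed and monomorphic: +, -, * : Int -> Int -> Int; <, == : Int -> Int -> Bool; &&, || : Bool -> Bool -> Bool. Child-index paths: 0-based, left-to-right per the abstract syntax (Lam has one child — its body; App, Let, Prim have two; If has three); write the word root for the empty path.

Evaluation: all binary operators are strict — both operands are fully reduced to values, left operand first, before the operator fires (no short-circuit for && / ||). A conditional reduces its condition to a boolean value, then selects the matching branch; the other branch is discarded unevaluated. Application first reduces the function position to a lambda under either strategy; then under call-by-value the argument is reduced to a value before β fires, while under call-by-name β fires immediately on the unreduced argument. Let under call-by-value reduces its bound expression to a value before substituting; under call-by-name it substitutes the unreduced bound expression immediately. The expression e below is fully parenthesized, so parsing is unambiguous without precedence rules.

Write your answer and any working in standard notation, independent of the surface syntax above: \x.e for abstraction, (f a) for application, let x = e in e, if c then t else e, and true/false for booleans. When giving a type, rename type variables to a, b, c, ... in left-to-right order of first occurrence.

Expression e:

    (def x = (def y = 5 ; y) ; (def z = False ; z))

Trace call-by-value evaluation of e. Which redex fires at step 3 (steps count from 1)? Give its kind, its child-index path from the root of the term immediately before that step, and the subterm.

Working:
step 0: (let x = (let y = 5 in y) in (let z = false in z))
step 1: [let@0] (let x = 5 in (let z = false in z))
step 2: [let@root] (let z = false in z)
step 3: [let@root] false

Answer: let at root : (let z = false in z)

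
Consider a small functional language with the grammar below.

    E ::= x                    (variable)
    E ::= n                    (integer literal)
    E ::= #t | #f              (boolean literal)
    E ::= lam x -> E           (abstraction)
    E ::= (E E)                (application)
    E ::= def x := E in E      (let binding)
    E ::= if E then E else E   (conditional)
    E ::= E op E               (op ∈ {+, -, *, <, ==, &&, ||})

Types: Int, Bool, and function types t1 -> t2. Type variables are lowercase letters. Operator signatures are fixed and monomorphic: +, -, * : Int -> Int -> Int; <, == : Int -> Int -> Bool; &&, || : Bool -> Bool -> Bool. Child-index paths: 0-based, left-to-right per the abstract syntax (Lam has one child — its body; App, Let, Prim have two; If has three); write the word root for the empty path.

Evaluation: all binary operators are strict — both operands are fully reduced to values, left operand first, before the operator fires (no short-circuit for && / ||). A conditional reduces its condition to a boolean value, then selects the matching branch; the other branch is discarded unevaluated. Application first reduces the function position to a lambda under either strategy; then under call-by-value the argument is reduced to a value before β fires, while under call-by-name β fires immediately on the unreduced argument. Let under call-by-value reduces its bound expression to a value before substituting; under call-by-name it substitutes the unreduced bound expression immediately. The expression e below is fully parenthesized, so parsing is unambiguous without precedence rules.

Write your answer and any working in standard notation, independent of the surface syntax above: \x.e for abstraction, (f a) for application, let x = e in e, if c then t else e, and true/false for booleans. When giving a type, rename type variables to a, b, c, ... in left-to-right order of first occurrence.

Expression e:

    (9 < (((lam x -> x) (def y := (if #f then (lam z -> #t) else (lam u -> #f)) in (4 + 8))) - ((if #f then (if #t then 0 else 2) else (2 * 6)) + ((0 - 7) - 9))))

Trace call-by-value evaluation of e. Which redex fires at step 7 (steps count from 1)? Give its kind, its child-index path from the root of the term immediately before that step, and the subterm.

Answer: delta at 1.1.1.0 : (0 - 7)

Working:
step 0: (9 < (((\x.x) (let y = (if false then (\z.true) else (\u.false)) in (4 + 8))) - ((if false then (if true then 0 else 2) else (2 * 6)) + ((0 - 7) - 9))))
step 1: [if@1.0.1.0] (9 < (((\x.x) (let y = (\u.false) in (4 + 8))) - ((if false then (if true then 0 else 2) else (2 * 6)) + ((0 - 7) - 9))))
step 2: [let@1.0.1] (9 < (((\x.x) (4 + 8)) - ((if false then (if true then 0 else 2) else (2 * 6)) + ((0 - 7) - 9))))
step 3: [delta@1.0.1] (9 < (((\x.x) 12) - ((if false then (if true then 0 else 2) else (2 * 6)) + ((0 - 7) - 9))))
step 4: [beta@1.0] (9 < (12 - ((if false then (if true then 0 else 2) else (2 * 6)) + ((0 - 7) - 9))))
step 5: [if@1.1.0] (9 < (12 - ((2 * 6) + ((0 - 7) - 9))))
step 6: [delta@1.1.0] (9 < (12 - (12 + ((0 - 7) - 9))))
step 7: [delta@1.1.1.0] (9 < (12 - (12 + (-7 - 9))))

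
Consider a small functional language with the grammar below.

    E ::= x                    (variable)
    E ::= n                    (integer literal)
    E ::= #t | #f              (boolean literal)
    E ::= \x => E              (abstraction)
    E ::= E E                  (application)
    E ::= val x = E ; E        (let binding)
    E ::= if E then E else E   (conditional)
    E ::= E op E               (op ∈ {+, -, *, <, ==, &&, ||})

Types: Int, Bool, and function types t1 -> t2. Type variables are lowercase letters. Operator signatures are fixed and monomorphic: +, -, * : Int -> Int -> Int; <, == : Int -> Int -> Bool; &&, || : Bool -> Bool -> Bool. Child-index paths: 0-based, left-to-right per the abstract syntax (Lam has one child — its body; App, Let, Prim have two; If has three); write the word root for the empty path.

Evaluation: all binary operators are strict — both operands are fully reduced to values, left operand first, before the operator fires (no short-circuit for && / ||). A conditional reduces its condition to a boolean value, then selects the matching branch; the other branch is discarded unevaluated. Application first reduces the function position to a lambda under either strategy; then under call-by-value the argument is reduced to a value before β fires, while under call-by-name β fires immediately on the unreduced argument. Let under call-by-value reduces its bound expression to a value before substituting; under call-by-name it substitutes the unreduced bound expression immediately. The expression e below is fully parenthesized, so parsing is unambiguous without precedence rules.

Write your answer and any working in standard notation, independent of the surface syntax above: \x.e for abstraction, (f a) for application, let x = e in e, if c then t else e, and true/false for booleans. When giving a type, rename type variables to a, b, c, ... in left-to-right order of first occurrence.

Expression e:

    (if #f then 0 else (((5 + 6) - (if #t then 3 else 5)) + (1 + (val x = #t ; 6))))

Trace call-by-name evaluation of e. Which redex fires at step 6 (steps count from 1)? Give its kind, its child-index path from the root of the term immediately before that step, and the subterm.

Answer: delta at 1 : (1 + 6)

Derivation:
step 0: (if false then 0 else (((5 + 6) - (if true then 3 else 5)) + (1 + (let x = true in 6))))
step 1: [if@root] (((5 + 6) - (if true then 3 else 5)) + (1 + (let x = true in 6)))
step 2: [delta@0.0] ((11 - (if true then 3 else 5)) + (1 + (let x = true in 6)))
step 3: [if@0.1] ((11 - 3) + (1 + (let x = true in 6)))
step 4: [delta@0] (8 + (1 + (let x = true in 6)))
step 5: [let@1.1] (8 + (1 + 6))
step 6: [delta@1] (8 + 7)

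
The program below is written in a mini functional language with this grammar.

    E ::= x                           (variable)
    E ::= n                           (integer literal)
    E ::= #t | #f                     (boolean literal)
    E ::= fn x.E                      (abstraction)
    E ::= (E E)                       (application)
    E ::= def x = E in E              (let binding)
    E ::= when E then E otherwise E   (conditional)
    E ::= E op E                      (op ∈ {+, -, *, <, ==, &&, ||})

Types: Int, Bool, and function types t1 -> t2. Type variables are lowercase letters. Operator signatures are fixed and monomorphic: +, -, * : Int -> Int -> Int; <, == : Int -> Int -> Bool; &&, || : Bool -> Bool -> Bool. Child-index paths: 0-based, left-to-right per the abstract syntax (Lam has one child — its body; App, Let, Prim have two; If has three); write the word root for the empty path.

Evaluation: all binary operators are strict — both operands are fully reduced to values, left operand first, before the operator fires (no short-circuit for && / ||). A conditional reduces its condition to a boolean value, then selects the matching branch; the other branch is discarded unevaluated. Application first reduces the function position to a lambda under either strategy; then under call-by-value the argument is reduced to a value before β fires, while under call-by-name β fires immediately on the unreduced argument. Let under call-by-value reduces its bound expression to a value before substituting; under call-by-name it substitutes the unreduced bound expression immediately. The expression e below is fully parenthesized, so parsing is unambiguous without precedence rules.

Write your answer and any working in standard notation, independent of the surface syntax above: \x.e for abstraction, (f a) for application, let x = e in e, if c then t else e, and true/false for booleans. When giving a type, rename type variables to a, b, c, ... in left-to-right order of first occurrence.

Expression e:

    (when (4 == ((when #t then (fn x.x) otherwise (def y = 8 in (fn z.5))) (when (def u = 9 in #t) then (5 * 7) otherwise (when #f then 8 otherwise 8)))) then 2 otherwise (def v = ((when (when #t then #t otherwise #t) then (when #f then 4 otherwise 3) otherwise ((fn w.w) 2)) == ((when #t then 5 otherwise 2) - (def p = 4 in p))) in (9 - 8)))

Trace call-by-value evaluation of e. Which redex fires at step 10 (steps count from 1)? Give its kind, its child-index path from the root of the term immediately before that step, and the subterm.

Working:
step 0: (if (4 == ((if true then (\x.x) else (let y = 8 in (\z.5))) (if (let u = 9 in true) then (5 * 7) else (if false then 8 else 8)))) then 2 else (let v = ((if (if true then true else true) then (if false then 4 else 3) else ((\w.w) 2)) == ((if true then 5 else 2) - (let p = 4 in p))) in (9 - 8)))
step 1: [if@0.1.0] (if (4 == ((\x.x) (if (let u = 9 in true) then (5 * 7) else (if false then 8 else 8)))) then 2 else (let v = ((if (if true then true else true) then (if false then 4 else 3) else ((\w.w) 2)) == ((if true then 5 else 2) - (let p = 4 in p))) in (9 - 8)))
step 2: [let@0.1.1.0] (if (4 == ((\x.x) (if true then (5 * 7) else (if false then 8 else 8)))) then 2 else (let v = ((if (if true then true else true) then (if false then 4 else 3) else ((\w.w) 2)) == ((if true then 5 else 2) - (let p = 4 in p))) in (9 - 8)))
step 3: [if@0.1.1] (if (4 == ((\x.x) (5 * 7))) then 2 else (let v = ((if (if true then true else true) then (if false then 4 else 3) else ((\w.w) 2)) == ((if true then 5 else 2) - (let p = 4 in p))) in (9 - 8)))
step 4: [delta@0.1.1] (if (4 == ((\x.x) 35)) then 2 else (let v = ((if (if true then true else true) then (if false then 4 else 3) else ((\w.w) 2)) == ((if true then 5 else 2) - (let p = 4 in p))) in (9 - 8)))
step 5: [beta@0.1] (if (4 == 35) then 2 else (let v = ((if (if true then true else true) then (if false then 4 else 3) else ((\w.w) 2)) == ((if true then 5 else 2) - (let p = 4 in p))) in (9 - 8)))
step 6: [delta@0] (if false then 2 else (let v = ((if (if true then true else true) then (if false then 4 else 3) else ((\w.w) 2)) == ((if true then 5 else 2) - (let p = 4 in p))) in (9 - 8)))
step 7: [if@root] (let v = ((if (if true then true else true) then (if false then 4 else 3) else ((\w.w) 2)) == ((if true then 5 else 2) - (let p = 4 in p))) in (9 - 8))
step 8: [if@0.0.0] (let v = ((if true then (if false then 4 else 3) else ((\w.w) 2)) == ((if true then 5 else 2) - (let p = 4 in p))) in (9 - 8))
step 9: [if@0.0] (let v = ((if false then 4 else 3) == ((if true then 5 else 2) - (let p = 4 in p))) in (9 - 8))
step 10: [if@0.0] (let v = (3 == ((if true then 5 else 2) - (let p = 4 in p))) in (9 - 8))

Answer: if at 0.0 : (if false then 4 else 3)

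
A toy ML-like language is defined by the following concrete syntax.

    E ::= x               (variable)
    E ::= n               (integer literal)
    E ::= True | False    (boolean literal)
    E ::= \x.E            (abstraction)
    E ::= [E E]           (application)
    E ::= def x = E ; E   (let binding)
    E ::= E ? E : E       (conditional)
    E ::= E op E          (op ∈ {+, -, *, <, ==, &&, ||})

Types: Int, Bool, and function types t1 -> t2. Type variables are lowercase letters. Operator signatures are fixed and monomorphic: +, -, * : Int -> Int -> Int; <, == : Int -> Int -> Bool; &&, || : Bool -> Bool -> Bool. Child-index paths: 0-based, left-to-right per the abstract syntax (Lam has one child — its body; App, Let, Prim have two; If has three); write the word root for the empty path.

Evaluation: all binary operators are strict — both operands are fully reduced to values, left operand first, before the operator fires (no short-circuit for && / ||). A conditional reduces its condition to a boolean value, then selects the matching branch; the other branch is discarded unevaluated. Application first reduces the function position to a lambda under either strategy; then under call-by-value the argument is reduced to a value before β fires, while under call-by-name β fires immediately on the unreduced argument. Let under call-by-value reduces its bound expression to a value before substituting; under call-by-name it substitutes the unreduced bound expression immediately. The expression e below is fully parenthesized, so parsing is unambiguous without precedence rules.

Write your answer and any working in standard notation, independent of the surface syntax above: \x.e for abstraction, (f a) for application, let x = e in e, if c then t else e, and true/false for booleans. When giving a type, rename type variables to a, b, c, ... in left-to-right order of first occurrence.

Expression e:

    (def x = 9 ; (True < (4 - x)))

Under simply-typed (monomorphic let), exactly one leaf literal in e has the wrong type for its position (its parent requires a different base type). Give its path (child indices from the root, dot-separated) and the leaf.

Answer: 1.0 : true

Working:
let x : Int
  unify Bool ~ Int
  FAIL: mismatch Bool ~ Int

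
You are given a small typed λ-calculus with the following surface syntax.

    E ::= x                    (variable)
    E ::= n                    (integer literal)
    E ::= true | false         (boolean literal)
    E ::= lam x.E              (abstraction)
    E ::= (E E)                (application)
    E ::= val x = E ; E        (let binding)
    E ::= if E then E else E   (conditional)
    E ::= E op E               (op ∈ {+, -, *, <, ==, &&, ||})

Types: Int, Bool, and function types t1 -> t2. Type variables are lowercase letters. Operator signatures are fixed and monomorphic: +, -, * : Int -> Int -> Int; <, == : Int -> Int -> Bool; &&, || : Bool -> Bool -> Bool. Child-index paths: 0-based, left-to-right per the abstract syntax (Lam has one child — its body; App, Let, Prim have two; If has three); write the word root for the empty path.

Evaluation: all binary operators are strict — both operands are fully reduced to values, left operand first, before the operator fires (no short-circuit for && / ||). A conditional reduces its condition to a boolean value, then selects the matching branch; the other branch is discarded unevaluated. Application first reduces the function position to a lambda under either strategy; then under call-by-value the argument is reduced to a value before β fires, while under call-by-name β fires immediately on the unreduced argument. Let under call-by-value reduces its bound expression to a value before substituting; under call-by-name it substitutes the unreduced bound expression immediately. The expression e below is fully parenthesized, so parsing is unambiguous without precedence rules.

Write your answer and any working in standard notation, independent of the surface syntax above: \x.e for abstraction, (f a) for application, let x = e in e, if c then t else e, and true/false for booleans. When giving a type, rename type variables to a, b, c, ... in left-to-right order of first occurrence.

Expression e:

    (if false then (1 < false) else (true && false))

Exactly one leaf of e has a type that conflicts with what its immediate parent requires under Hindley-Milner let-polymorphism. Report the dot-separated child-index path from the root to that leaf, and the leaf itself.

Answer: 1.1 : false

Trace:
  unify Bool ~ Bool
  unify Int ~ Int
  unify Bool ~ Int
  FAIL: mismatch Bool ~ Int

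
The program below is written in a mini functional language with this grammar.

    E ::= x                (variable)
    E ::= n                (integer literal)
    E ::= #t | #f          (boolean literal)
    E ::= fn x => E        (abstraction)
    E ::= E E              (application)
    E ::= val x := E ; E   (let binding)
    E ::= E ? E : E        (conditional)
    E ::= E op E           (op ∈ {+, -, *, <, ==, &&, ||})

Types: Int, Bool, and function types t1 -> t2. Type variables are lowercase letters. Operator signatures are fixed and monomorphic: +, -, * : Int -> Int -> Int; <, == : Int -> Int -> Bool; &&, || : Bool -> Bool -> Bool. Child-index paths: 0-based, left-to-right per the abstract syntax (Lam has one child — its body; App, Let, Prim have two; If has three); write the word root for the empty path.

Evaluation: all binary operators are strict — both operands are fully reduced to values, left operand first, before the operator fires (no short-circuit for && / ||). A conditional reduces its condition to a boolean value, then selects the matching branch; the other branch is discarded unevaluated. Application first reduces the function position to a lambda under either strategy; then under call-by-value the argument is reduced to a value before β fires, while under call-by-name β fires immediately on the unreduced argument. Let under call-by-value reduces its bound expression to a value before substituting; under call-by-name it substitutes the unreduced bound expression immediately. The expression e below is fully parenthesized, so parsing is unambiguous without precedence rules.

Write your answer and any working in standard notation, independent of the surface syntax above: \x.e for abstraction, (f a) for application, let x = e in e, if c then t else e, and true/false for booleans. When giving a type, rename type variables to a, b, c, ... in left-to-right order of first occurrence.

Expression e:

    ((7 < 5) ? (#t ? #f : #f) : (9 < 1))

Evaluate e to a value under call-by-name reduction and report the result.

Trace:
step 0: (if (7 < 5) then (if true then false else false) else (9 < 1))
step 1: [delta@0] (if false then (if true then false else false) else (9 < 1))
step 2: [if@root] (9 < 1)
step 3: [delta@root] false

Answer: false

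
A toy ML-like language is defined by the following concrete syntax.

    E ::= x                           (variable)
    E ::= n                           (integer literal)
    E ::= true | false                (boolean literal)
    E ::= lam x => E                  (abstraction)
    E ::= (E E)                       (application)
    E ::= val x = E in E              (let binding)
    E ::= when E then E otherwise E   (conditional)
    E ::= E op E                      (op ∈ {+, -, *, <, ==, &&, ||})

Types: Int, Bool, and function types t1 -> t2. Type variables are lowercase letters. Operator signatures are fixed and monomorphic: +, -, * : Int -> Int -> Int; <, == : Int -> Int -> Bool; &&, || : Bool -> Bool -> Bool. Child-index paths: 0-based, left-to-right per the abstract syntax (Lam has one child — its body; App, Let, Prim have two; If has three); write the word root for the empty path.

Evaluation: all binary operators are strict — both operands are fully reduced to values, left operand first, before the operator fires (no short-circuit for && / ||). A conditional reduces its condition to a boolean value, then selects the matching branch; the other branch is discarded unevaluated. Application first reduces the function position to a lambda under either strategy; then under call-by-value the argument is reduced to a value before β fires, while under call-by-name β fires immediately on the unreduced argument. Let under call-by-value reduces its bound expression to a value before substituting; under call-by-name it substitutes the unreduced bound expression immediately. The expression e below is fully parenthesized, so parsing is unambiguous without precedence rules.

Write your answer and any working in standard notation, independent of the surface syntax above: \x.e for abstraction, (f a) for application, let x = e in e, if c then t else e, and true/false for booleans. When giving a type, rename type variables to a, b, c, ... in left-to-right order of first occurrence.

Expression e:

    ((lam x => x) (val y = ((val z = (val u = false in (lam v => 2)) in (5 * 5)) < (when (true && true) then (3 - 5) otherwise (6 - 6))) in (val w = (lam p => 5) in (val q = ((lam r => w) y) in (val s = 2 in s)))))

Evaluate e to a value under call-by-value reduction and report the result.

Answer: 2

Working:
step 0: ((\x.x) (let y = ((let z = (let u = false in (\v.2)) in (5 * 5)) < (if (true && true) then (3 - 5) else (6 - 6))) in (let w = (\p.5) in (let q = ((\r.w) y) in (let s = 2 in s)))))
step 1: [let@1.0.0.0] ((\x.x) (let y = ((let z = (\v.2) in (5 * 5)) < (if (true && true) then (3 - 5) else (6 - 6))) in (let w = (\p.5) in (let q = ((\r.w) y) in (let s = 2 in s)))))
step 2: [let@1.0.0] ((\x.x) (let y = ((5 * 5) < (if (true && true) then (3 - 5) else (6 - 6))) in (let w = (\p.5) in (let q = ((\r.w) y) in (let s = 2 in s)))))
step 3: [delta@1.0.0] ((\x.x) (let y = (25 < (if (true && true) then (3 - 5) else (6 - 6))) in (let w = (\p.5) in (let q = ((\r.w) y) in (let s = 2 in s)))))
step 4: [delta@1.0.1.0] ((\x.x) (let y = (25 < (if true then (3 - 5) else (6 - 6))) in (let w = (\p.5) in (let q = ((\r.w) y) in (let s = 2 in s)))))
step 5: [if@1.0.1] ((\x.x) (let y = (25 < (3 - 5)) in (let w = (\p.5) in (let q = ((\r.w) y) in (let s = 2 in s)))))
step 6: [delta@1.0.1] ((\x.x) (let y = (25 < -2) in (let w = (\p.5) in (let q = ((\r.w) y) in (let s = 2 in s)))))
step 7: [delta@1.0] ((\x.x) (let y = false in (let w = (\p.5) in (let q = ((\r.w) y) in (let s = 2 in s)))))
step 8: [let@1] ((\x.x) (let w = (\p.5) in (let q = ((\r.w) false) in (let s = 2 in s))))
step 9: [let@1] ((\x.x) (let q = ((\r.(\p.5)) false) in (let s = 2 in s)))
step 10: [beta@1.0] ((\x.x) (let q = (\p.5) in (let s = 2 in s)))
step 11: [let@1] ((\x.x) (let s = 2 in s))
step 12: [let@1] ((\x.x) 2)
step 13: [beta@root] 2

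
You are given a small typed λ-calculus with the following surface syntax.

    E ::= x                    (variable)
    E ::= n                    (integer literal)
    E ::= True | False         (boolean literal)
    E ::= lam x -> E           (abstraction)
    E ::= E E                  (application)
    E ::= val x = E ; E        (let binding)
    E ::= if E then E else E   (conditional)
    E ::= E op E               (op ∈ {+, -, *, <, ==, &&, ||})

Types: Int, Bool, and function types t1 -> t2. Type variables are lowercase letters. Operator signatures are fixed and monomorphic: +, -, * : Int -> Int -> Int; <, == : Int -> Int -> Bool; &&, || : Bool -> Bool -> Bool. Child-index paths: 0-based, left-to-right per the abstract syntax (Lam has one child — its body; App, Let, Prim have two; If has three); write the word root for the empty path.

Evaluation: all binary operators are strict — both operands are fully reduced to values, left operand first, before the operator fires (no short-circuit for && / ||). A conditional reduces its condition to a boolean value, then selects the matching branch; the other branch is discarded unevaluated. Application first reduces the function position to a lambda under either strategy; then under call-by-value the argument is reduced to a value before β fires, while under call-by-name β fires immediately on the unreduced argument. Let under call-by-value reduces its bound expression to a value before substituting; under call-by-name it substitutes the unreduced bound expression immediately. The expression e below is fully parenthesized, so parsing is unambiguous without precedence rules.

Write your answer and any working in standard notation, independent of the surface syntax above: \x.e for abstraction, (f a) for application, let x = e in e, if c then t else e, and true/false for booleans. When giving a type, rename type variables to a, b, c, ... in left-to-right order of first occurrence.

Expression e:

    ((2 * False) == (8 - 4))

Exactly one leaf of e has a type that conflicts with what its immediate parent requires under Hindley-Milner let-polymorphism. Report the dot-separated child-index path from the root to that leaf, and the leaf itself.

Working:
  unify Int ~ Int
  unify Bool ~ Int
  FAIL: mismatch Bool ~ Int

Answer: 0.1 : false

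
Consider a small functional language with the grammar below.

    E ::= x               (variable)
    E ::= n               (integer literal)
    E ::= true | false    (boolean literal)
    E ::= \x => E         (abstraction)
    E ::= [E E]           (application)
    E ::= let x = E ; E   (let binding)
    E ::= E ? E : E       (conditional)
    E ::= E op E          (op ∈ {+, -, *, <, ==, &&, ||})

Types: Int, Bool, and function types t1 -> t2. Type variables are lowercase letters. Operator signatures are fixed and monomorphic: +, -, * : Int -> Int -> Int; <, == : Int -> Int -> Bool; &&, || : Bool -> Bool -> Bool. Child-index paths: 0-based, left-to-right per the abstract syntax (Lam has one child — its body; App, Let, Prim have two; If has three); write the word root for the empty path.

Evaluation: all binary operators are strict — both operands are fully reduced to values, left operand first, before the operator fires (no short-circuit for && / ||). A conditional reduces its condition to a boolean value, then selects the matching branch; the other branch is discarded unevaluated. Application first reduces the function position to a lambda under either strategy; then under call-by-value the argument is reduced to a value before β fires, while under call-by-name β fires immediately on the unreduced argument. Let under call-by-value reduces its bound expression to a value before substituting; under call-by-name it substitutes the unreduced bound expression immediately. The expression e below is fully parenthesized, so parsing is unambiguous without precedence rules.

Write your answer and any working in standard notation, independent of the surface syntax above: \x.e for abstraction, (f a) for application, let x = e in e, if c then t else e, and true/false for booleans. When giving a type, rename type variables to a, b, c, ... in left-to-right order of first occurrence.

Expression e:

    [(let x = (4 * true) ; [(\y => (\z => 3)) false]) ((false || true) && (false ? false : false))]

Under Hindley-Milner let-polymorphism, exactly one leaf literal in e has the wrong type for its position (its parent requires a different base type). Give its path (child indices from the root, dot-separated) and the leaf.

Answer: 0.0.1 : true

Working:
  unify Int ~ Int
  unify Bool ~ Int
  FAIL: mismatch Bool ~ Int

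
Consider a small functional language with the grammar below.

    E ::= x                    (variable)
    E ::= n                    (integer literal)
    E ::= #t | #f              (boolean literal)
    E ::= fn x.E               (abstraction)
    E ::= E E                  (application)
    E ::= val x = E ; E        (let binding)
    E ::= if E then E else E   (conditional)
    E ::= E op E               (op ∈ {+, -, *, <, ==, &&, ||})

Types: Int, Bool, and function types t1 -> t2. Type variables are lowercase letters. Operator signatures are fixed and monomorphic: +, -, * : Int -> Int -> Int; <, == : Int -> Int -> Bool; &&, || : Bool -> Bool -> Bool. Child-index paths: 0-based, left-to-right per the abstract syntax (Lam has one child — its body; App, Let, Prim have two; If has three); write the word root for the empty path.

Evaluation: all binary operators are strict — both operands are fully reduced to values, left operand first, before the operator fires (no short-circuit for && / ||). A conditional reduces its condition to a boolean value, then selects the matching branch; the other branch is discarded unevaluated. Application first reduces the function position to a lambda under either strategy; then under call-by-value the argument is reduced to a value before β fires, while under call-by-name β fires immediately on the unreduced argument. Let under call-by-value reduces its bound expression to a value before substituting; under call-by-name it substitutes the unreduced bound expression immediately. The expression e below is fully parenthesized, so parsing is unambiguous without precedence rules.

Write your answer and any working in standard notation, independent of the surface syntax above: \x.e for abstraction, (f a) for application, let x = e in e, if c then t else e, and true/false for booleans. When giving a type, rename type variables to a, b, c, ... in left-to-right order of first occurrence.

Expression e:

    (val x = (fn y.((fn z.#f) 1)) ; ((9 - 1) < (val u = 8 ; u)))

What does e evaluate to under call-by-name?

Trace:
step 0: (let x = (\y.((\z.false) 1)) in ((9 - 1) < (let u = 8 in u)))
step 1: [let@root] ((9 - 1) < (let u = 8 in u))
step 2: [delta@0] (8 < (let u = 8 in u))
step 3: [let@1] (8 < 8)
step 4: [delta@root] false

Answer: false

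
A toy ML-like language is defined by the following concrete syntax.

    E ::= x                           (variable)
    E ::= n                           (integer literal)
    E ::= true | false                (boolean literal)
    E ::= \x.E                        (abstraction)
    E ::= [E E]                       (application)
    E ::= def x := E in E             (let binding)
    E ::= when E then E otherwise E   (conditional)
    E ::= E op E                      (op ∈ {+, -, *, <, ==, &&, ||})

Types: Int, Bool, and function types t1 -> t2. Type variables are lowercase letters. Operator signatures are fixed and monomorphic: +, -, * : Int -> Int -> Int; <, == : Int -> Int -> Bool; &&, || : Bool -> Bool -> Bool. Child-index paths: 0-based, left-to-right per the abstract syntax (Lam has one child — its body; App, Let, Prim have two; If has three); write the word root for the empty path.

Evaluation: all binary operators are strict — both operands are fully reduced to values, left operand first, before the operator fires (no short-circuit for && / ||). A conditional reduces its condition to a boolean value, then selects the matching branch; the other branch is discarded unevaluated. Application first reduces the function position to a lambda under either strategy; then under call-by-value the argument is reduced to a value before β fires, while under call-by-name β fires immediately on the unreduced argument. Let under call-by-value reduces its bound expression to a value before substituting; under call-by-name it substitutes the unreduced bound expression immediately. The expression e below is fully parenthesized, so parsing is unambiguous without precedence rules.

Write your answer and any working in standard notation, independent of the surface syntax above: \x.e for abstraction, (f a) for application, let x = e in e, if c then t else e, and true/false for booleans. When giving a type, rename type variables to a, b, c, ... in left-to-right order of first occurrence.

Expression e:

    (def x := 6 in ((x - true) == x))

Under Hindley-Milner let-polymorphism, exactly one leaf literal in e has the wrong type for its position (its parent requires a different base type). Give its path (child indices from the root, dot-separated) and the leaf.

Derivation:
let x : Int
x : Int
  unify Int ~ Int
  unify Bool ~ Int
  FAIL: mismatch Bool ~ Int

Answer: 1.0.1 : true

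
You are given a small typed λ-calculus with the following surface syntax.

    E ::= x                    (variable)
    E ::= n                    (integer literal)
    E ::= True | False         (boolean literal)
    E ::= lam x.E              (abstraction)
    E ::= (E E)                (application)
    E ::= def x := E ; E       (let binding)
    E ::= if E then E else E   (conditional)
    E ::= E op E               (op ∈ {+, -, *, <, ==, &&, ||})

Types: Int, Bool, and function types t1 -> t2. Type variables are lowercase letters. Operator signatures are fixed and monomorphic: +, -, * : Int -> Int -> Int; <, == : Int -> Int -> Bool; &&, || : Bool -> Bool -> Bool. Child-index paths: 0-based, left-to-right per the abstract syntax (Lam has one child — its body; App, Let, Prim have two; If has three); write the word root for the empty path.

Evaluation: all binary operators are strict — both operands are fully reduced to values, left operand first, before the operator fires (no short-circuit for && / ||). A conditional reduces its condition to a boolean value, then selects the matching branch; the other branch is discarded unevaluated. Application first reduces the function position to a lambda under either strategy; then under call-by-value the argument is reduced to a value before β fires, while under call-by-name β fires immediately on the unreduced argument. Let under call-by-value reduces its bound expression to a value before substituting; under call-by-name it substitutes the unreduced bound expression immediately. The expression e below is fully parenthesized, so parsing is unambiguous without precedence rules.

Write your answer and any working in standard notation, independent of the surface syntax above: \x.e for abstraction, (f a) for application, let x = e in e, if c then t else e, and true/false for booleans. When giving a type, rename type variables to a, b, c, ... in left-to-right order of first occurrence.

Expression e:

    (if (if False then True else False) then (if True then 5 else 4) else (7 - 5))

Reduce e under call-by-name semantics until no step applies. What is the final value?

Derivation:
step 0: (if (if false then true else false) then (if true then 5 else 4) else (7 - 5))
step 1: [if@0] (if false then (if true then 5 else 4) else (7 - 5))
step 2: [if@root] (7 - 5)
step 3: [delta@root] 2

Answer: 2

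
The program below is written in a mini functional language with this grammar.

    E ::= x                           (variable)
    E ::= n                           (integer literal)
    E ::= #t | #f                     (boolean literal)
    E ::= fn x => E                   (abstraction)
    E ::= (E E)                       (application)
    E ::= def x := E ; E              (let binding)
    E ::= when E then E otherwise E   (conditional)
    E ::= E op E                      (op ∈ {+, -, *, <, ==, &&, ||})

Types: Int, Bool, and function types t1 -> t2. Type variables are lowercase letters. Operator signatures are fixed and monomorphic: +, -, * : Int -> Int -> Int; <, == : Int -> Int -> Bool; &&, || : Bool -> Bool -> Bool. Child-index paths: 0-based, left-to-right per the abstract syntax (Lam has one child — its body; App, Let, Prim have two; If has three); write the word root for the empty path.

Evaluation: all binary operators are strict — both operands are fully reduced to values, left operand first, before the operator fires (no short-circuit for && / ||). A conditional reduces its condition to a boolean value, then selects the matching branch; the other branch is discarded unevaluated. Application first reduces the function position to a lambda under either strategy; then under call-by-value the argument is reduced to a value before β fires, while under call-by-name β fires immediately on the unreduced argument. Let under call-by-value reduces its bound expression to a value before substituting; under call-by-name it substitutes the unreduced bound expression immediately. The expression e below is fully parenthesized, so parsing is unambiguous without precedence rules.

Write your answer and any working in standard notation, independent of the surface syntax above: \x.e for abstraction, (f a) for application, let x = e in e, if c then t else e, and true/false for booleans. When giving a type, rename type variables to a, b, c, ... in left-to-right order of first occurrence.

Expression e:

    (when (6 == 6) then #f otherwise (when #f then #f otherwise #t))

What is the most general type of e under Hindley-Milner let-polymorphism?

Working:
  unify Int ~ Int
  unify Int ~ Int
  unify Bool ~ Bool
  unify Bool ~ Bool
  unify Bool ~ Bool
  unify Bool ~ Bool

Answer: Bool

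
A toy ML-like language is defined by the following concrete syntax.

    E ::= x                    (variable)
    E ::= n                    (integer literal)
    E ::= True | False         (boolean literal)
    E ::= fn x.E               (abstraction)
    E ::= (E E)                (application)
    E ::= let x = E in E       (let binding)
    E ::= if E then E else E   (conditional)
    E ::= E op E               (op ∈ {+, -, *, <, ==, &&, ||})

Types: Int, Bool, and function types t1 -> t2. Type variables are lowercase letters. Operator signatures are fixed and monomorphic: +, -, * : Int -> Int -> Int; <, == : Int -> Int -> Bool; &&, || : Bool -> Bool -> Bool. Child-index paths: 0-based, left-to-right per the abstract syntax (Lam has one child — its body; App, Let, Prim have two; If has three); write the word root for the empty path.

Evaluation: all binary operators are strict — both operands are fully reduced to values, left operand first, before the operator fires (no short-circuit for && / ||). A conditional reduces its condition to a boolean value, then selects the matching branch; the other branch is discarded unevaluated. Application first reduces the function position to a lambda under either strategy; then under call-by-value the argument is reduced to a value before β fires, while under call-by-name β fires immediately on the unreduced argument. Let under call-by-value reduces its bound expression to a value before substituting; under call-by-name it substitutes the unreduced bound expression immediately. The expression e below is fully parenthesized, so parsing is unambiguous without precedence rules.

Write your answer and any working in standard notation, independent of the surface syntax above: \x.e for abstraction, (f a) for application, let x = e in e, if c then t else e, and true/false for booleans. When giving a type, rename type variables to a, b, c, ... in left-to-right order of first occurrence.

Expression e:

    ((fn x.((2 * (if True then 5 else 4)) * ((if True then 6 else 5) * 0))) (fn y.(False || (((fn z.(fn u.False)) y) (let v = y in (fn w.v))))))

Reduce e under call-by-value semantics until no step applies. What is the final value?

Answer: 0

Derivation:
step 0: ((\x.((2 * (if true then 5 else 4)) * ((if true then 6 else 5) * 0))) (\y.(false || (((\z.(\u.false)) y) (let v = y in (\w.v))))))
step 1: [beta@root] ((2 * (if true then 5 else 4)) * ((if true then 6 else 5) * 0))
step 2: [if@0.1] ((2 * 5) * ((if true then 6 else 5) * 0))
step 3: [delta@0] (10 * ((if true then 6 else 5) * 0))
step 4: [if@1.0] (10 * (6 * 0))
step 5: [delta@1] (10 * 0)
step 6: [delta@root] 0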